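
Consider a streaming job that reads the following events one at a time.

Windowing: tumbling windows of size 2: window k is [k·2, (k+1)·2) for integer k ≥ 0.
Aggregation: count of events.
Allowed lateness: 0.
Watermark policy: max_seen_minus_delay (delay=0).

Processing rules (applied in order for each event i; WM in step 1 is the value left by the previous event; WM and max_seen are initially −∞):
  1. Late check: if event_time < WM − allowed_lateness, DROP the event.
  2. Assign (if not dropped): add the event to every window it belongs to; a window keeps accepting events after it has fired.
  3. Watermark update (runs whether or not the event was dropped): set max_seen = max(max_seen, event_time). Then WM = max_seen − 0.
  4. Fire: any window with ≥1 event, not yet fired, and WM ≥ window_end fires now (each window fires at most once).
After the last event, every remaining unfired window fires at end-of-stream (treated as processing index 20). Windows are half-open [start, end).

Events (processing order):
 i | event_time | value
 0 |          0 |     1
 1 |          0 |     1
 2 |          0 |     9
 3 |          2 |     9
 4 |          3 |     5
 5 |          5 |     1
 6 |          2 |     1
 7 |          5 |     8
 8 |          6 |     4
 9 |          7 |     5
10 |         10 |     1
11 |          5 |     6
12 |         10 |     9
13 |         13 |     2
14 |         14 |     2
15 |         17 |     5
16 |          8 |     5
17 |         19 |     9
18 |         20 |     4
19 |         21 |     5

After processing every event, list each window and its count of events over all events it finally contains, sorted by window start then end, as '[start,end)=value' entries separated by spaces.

[0,2)=3 [2,4)=2 [4,6)=2 [6,8)=2 [10,12)=2 [12,14)=1 [14,16)=1 [16,18)=1 [18,20)=1 [20,22)=2

i=0 t=0 v=1: → [0,2); WM=0
i=1 t=0 v=1: → [0,2); WM=0
i=2 t=0 v=9: → [0,2); WM=0
i=3 t=2 v=9: → [2,4); WM=2; [0,2) fires=3
i=4 t=3 v=5: → [2,4); WM=3
i=5 t=5 v=1: → [4,6); WM=5; [2,4) fires=2
i=6 t=2 v=1: DROP (t<5-0); WM=5
i=7 t=5 v=8: → [4,6); WM=5
i=8 t=6 v=4: → [6,8); WM=6; [4,6) fires=2
i=9 t=7 v=5: → [6,8); WM=7
i=10 t=10 v=1: → [10,12); WM=10; [6,8) fires=2
i=11 t=5 v=6: DROP (t<10-0); WM=10
i=12 t=10 v=9: → [10,12); WM=10
i=13 t=13 v=2: → [12,14); WM=13; [10,12) fires=2
i=14 t=14 v=2: → [14,16); WM=14; [12,14) fires=1
i=15 t=17 v=5: → [16,18); WM=17; [14,16) fires=1
i=16 t=8 v=5: DROP (t<17-0); WM=17
i=17 t=19 v=9: → [18,20); WM=19; [16,18) fires=1
i=18 t=20 v=4: → [20,22); WM=20; [18,20) fires=1
i=19 t=21 v=5: → [20,22); WM=21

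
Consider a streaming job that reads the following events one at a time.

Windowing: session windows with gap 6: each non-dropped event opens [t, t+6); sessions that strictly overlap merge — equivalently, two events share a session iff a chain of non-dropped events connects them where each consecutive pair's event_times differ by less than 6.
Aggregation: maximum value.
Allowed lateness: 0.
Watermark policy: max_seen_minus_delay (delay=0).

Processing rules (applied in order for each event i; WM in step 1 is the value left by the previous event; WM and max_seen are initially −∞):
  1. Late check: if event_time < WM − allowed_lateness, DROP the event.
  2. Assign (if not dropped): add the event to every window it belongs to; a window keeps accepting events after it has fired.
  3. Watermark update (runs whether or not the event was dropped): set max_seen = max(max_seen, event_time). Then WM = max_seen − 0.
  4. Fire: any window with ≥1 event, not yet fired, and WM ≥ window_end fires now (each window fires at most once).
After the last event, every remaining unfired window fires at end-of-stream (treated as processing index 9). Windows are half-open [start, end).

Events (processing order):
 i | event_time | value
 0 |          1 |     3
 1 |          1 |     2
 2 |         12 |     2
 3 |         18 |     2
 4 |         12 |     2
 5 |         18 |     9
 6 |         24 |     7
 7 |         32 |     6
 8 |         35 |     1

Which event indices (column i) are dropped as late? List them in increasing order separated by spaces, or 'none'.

i=0 t=1 v=3: → [1,7); WM=1
i=1 t=1 v=2: → [1,7); WM=1
i=2 t=12 v=2: → [12,18); WM=12
i=3 t=18 v=2: → [18,24); WM=18
i=4 t=12 v=2: DROP (t<18-0); WM=18
i=5 t=18 v=9: → [18,24); WM=18
i=6 t=24 v=7: → [24,30); WM=24
i=7 t=32 v=6: → [32,38); WM=32
i=8 t=35 v=1: → [32,41); WM=35

4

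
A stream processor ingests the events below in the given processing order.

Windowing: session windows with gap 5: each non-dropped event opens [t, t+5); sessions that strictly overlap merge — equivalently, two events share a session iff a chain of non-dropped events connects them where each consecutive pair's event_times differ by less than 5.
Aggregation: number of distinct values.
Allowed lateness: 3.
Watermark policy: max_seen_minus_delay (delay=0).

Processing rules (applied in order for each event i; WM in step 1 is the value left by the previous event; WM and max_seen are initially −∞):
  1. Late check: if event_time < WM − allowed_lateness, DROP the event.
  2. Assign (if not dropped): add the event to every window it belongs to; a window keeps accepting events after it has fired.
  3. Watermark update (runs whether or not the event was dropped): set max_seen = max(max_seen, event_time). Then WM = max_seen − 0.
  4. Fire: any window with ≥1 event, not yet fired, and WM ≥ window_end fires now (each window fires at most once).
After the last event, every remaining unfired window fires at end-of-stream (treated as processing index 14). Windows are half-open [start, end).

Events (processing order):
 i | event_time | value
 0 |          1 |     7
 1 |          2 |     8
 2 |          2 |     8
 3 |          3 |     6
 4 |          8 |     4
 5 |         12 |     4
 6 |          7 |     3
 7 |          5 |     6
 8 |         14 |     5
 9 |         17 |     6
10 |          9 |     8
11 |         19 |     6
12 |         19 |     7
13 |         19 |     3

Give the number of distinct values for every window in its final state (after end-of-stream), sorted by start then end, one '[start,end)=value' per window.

[1,8)=3 [8,24)=5

i=0 t=1 v=7: → [1,6); WM=1
i=1 t=2 v=8: → [1,7); WM=2
i=2 t=2 v=8: → [1,7); WM=2
i=3 t=3 v=6: → [1,8); WM=3
i=4 t=8 v=4: → [8,13); WM=8
i=5 t=12 v=4: → [8,17); WM=12
i=6 t=7 v=3: DROP (t<12-3); WM=12
i=7 t=5 v=6: DROP (t<12-3); WM=12
i=8 t=14 v=5: → [8,19); WM=14
i=9 t=17 v=6: → [8,22); WM=17
i=10 t=9 v=8: DROP (t<17-3); WM=17
i=11 t=19 v=6: → [8,24); WM=19
i=12 t=19 v=7: → [8,24); WM=19
i=13 t=19 v=3: → [8,24); WM=19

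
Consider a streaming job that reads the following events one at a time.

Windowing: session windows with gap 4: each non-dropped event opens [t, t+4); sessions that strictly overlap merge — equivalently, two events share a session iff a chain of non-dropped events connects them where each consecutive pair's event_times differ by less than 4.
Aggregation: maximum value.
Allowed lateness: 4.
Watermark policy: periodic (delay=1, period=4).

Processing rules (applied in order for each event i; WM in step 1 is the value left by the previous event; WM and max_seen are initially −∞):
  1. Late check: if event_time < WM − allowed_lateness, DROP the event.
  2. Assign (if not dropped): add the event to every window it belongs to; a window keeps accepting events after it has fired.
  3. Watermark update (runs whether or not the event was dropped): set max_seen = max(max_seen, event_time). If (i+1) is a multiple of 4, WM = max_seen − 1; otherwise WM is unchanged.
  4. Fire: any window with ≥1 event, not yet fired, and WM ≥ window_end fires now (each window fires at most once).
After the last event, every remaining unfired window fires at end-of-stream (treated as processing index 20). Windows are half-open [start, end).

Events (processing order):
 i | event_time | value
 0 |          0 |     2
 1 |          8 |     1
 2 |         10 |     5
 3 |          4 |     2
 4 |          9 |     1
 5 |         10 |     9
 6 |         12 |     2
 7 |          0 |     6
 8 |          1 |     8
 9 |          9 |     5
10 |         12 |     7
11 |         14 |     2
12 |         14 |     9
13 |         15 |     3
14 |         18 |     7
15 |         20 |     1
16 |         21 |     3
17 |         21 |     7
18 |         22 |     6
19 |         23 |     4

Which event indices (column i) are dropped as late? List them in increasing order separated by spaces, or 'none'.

7 8

i=0 t=0 v=2: → [0,4); WM=−∞
i=1 t=8 v=1: → [8,12); WM=−∞
i=2 t=10 v=5: → [8,14); WM=−∞
i=3 t=4 v=2: → [4,8); WM=9
i=4 t=9 v=1: → [8,14); WM=9
i=5 t=10 v=9: → [8,14); WM=9
i=6 t=12 v=2: → [8,16); WM=9
i=7 t=0 v=6: DROP (t<9-4); WM=11
i=8 t=1 v=8: DROP (t<11-4); WM=11
i=9 t=9 v=5: → [8,16); WM=11
i=10 t=12 v=7: → [8,16); WM=11
i=11 t=14 v=2: → [8,18); WM=13
i=12 t=14 v=9: → [8,18); WM=13
i=13 t=15 v=3: → [8,19); WM=13
i=14 t=18 v=7: → [8,22); WM=13
i=15 t=20 v=1: → [8,24); WM=19
i=16 t=21 v=3: → [8,25); WM=19
i=17 t=21 v=7: → [8,25); WM=19
i=18 t=22 v=6: → [8,26); WM=19
i=19 t=23 v=4: → [8,27); WM=22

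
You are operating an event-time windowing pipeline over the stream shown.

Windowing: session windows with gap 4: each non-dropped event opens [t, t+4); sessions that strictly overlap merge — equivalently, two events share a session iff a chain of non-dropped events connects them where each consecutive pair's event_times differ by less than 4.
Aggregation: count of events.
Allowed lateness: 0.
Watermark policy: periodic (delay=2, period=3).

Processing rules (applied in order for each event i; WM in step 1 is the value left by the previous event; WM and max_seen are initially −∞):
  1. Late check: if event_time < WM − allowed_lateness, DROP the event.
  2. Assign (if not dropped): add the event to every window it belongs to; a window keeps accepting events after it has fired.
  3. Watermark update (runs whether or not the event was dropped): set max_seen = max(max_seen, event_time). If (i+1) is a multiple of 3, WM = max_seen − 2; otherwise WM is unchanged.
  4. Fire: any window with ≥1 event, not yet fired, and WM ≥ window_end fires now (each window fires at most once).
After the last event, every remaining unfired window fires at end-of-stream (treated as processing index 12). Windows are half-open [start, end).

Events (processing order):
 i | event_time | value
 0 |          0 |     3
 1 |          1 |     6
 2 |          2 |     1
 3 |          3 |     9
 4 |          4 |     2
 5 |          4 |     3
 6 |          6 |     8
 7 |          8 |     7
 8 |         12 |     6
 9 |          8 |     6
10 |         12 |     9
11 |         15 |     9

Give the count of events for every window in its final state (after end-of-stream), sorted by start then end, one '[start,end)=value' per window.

[0,12)=8 [12,19)=3

i=0 t=0 v=3: → [0,4); WM=−∞
i=1 t=1 v=6: → [0,5); WM=−∞
i=2 t=2 v=1: → [0,6); WM=0
i=3 t=3 v=9: → [0,7); WM=0
i=4 t=4 v=2: → [0,8); WM=0
i=5 t=4 v=3: → [0,8); WM=2
i=6 t=6 v=8: → [0,10); WM=2
i=7 t=8 v=7: → [0,12); WM=2
i=8 t=12 v=6: → [12,16); WM=10
i=9 t=8 v=6: DROP (t<10-0); WM=10
i=10 t=12 v=9: → [12,16); WM=10
i=11 t=15 v=9: → [12,19); WM=13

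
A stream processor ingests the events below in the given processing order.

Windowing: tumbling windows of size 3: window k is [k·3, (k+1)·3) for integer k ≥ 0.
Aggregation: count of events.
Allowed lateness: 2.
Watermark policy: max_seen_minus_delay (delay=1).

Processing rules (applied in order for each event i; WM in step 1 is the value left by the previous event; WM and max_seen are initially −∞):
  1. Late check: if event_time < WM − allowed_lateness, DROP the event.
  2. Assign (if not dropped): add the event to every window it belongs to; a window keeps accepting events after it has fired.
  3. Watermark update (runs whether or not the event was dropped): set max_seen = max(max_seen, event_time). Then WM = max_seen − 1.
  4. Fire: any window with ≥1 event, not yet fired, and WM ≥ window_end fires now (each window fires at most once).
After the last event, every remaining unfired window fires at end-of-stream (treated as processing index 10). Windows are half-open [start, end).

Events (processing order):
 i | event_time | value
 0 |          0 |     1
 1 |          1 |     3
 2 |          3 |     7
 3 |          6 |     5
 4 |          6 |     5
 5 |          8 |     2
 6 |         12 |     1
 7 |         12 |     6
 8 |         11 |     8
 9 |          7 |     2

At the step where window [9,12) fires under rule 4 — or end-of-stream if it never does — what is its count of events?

i=0 t=0 v=1: → [0,3); WM=-1
i=1 t=1 v=3: → [0,3); WM=0
i=2 t=3 v=7: → [3,6); WM=2
i=3 t=6 v=5: → [6,9); WM=5; [0,3) fires=2
i=4 t=6 v=5: → [6,9); WM=5
i=5 t=8 v=2: → [6,9); WM=7; [3,6) fires=1
i=6 t=12 v=1: → [12,15); WM=11; [6,9) fires=3
i=7 t=12 v=6: → [12,15); WM=11
i=8 t=11 v=8: → [9,12); WM=11
i=9 t=7 v=2: DROP (t<11-2); WM=11

1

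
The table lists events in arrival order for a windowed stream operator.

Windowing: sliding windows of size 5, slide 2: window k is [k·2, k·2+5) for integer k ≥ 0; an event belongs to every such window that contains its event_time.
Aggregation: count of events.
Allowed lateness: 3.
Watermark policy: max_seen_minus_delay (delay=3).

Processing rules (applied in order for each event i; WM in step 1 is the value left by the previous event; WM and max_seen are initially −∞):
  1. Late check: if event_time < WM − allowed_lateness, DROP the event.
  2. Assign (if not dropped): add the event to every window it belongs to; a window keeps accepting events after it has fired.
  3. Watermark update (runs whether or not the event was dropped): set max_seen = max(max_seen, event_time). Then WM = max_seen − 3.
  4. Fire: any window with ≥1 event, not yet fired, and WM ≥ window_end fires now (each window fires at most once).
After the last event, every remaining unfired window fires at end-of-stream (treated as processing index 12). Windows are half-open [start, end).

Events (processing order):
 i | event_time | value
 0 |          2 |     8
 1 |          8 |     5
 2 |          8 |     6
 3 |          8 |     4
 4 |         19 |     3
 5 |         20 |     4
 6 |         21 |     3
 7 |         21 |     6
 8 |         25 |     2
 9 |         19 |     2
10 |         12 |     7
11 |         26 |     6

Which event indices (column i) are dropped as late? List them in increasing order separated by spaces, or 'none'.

10

i=0 t=2 v=8: → [2,7),[0,5); WM=-1
i=1 t=8 v=5: → [8,13),[6,11),[4,9); WM=5; [0,5) fires=1
i=2 t=8 v=6: → [8,13),[6,11),[4,9); WM=5
i=3 t=8 v=4: → [8,13),[6,11),[4,9); WM=5
i=4 t=19 v=3: → [18,23),[16,21); WM=16; [2,7) fires=1 [4,9) fires=3 [6,11) fires=3 [8,13) fires=3
i=5 t=20 v=4: → [20,25),[18,23),[16,21); WM=17
i=6 t=21 v=3: → [20,25),[18,23); WM=18
i=7 t=21 v=6: → [20,25),[18,23); WM=18
i=8 t=25 v=2: → [24,29),[22,27); WM=22; [16,21) fires=2
i=9 t=19 v=2: → [18,23),[16,21); WM=22
i=10 t=12 v=7: DROP (t<22-3); WM=22
i=11 t=26 v=6: → [26,31),[24,29),[22,27); WM=23; [18,23) fires=5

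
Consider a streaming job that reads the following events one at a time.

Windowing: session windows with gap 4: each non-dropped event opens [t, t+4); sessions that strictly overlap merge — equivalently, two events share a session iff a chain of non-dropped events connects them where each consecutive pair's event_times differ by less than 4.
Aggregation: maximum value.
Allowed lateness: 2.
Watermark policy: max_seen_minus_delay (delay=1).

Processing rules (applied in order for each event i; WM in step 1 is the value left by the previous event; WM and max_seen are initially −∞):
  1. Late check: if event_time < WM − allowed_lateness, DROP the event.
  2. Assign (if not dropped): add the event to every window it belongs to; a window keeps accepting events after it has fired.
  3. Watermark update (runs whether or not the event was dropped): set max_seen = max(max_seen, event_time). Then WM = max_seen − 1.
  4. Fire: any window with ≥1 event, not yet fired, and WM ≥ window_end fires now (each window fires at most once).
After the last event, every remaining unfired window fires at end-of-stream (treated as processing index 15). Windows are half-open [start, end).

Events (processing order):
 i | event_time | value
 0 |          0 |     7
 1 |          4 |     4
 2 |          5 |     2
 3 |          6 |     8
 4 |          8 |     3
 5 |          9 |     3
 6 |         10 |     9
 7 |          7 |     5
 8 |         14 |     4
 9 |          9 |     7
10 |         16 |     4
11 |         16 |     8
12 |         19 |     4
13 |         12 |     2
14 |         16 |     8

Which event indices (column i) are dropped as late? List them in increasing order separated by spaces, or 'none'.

i=0 t=0 v=7: → [0,4); WM=-1
i=1 t=4 v=4: → [4,8); WM=3
i=2 t=5 v=2: → [4,9); WM=4
i=3 t=6 v=8: → [4,10); WM=5
i=4 t=8 v=3: → [4,12); WM=7
i=5 t=9 v=3: → [4,13); WM=8
i=6 t=10 v=9: → [4,14); WM=9
i=7 t=7 v=5: → [4,14); WM=9
i=8 t=14 v=4: → [14,18); WM=13
i=9 t=9 v=7: DROP (t<13-2); WM=13
i=10 t=16 v=4: → [14,20); WM=15
i=11 t=16 v=8: → [14,20); WM=15
i=12 t=19 v=4: → [14,23); WM=18
i=13 t=12 v=2: DROP (t<18-2); WM=18
i=14 t=16 v=8: → [14,23); WM=18

9 13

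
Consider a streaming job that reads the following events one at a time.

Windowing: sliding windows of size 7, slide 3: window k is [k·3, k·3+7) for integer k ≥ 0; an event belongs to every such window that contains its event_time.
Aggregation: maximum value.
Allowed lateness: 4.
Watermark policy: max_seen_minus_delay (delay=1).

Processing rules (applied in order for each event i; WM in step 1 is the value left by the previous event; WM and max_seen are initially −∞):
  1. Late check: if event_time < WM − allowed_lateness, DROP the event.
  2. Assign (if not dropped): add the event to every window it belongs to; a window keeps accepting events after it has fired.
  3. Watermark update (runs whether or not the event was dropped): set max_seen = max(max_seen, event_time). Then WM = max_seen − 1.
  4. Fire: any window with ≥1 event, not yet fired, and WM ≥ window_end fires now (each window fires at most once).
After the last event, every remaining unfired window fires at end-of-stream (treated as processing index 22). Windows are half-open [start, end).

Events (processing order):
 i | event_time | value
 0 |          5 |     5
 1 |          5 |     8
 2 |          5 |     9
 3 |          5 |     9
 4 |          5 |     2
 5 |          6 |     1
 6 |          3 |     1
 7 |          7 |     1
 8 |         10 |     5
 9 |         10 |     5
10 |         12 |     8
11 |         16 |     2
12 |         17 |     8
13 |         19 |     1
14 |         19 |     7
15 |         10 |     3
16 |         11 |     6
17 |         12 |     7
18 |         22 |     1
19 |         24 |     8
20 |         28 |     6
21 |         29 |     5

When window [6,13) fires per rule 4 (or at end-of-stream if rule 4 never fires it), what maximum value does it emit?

i=0 t=5 v=5: → [3,10),[0,7); WM=4
i=1 t=5 v=8: → [3,10),[0,7); WM=4
i=2 t=5 v=9: → [3,10),[0,7); WM=4
i=3 t=5 v=9: → [3,10),[0,7); WM=4
i=4 t=5 v=2: → [3,10),[0,7); WM=4
i=5 t=6 v=1: → [6,13),[3,10),[0,7); WM=5
i=6 t=3 v=1: → [3,10),[0,7); WM=5
i=7 t=7 v=1: → [6,13),[3,10); WM=6
i=8 t=10 v=5: → [9,16),[6,13); WM=9; [0,7) fires=9
i=9 t=10 v=5: → [9,16),[6,13); WM=9
i=10 t=12 v=8: → [12,19),[9,16),[6,13); WM=11; [3,10) fires=9
i=11 t=16 v=2: → [15,22),[12,19); WM=15; [6,13) fires=8
i=12 t=17 v=8: → [15,22),[12,19); WM=16; [9,16) fires=8
i=13 t=19 v=1: → [18,25),[15,22); WM=18
i=14 t=19 v=7: → [18,25),[15,22); WM=18
i=15 t=10 v=3: DROP (t<18-4); WM=18
i=16 t=11 v=6: DROP (t<18-4); WM=18
i=17 t=12 v=7: DROP (t<18-4); WM=18
i=18 t=22 v=1: → [21,28),[18,25); WM=21; [12,19) fires=8
i=19 t=24 v=8: → [24,31),[21,28),[18,25); WM=23; [15,22) fires=8
i=20 t=28 v=6: → [27,34),[24,31); WM=27; [18,25) fires=8
i=21 t=29 v=5: → [27,34),[24,31); WM=28; [21,28) fires=8

8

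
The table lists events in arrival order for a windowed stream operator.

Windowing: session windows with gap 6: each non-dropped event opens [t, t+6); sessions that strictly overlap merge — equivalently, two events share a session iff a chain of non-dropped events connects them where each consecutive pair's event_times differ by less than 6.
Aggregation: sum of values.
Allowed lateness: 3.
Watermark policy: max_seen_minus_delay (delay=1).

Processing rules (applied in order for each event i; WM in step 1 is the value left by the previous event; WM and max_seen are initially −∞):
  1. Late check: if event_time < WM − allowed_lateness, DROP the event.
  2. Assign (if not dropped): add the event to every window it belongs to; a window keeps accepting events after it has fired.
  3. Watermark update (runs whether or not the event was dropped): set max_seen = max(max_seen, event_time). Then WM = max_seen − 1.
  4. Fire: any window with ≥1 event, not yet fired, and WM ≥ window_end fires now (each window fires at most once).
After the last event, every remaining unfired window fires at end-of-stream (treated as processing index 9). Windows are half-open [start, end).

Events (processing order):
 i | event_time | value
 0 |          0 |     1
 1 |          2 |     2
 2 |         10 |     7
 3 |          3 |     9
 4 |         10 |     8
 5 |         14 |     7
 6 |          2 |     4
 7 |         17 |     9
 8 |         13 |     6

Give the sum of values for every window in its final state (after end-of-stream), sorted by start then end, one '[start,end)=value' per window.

[0,8)=3 [10,23)=37

i=0 t=0 v=1: → [0,6); WM=-1
i=1 t=2 v=2: → [0,8); WM=1
i=2 t=10 v=7: → [10,16); WM=9
i=3 t=3 v=9: DROP (t<9-3); WM=9
i=4 t=10 v=8: → [10,16); WM=9
i=5 t=14 v=7: → [10,20); WM=13
i=6 t=2 v=4: DROP (t<13-3); WM=13
i=7 t=17 v=9: → [10,23); WM=16
i=8 t=13 v=6: → [10,23); WM=16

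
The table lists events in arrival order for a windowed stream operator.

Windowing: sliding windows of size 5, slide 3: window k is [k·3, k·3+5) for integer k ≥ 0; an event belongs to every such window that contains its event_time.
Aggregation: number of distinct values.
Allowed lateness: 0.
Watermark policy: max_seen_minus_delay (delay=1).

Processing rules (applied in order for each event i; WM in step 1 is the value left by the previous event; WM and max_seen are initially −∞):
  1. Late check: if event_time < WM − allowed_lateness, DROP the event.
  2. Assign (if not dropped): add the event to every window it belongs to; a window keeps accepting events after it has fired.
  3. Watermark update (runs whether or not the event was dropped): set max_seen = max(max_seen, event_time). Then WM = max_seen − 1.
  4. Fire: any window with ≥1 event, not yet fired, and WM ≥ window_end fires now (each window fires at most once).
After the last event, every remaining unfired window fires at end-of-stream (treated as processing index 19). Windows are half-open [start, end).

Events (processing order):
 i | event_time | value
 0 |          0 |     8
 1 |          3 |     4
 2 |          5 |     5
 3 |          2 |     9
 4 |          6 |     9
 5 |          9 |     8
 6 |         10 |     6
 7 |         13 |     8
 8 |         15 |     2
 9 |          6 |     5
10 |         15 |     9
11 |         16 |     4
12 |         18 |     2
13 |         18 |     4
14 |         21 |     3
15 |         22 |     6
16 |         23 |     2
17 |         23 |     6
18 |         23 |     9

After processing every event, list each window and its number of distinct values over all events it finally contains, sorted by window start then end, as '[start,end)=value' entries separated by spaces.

[0,5)=2 [3,8)=3 [6,11)=3 [9,14)=2 [12,17)=4 [15,20)=3 [18,23)=4 [21,26)=4

i=0 t=0 v=8: → [0,5); WM=-1
i=1 t=3 v=4: → [3,8),[0,5); WM=2
i=2 t=5 v=5: → [3,8); WM=4
i=3 t=2 v=9: DROP (t<4-0); WM=4
i=4 t=6 v=9: → [6,11),[3,8); WM=5; [0,5) fires=2
i=5 t=9 v=8: → [9,14),[6,11); WM=8; [3,8) fires=3
i=6 t=10 v=6: → [9,14),[6,11); WM=9
i=7 t=13 v=8: → [12,17),[9,14); WM=12; [6,11) fires=3
i=8 t=15 v=2: → [15,20),[12,17); WM=14; [9,14) fires=2
i=9 t=6 v=5: DROP (t<14-0); WM=14
i=10 t=15 v=9: → [15,20),[12,17); WM=14
i=11 t=16 v=4: → [15,20),[12,17); WM=15
i=12 t=18 v=2: → [18,23),[15,20); WM=17; [12,17) fires=4
i=13 t=18 v=4: → [18,23),[15,20); WM=17
i=14 t=21 v=3: → [21,26),[18,23); WM=20; [15,20) fires=3
i=15 t=22 v=6: → [21,26),[18,23); WM=21
i=16 t=23 v=2: → [21,26); WM=22
i=17 t=23 v=6: → [21,26); WM=22
i=18 t=23 v=9: → [21,26); WM=22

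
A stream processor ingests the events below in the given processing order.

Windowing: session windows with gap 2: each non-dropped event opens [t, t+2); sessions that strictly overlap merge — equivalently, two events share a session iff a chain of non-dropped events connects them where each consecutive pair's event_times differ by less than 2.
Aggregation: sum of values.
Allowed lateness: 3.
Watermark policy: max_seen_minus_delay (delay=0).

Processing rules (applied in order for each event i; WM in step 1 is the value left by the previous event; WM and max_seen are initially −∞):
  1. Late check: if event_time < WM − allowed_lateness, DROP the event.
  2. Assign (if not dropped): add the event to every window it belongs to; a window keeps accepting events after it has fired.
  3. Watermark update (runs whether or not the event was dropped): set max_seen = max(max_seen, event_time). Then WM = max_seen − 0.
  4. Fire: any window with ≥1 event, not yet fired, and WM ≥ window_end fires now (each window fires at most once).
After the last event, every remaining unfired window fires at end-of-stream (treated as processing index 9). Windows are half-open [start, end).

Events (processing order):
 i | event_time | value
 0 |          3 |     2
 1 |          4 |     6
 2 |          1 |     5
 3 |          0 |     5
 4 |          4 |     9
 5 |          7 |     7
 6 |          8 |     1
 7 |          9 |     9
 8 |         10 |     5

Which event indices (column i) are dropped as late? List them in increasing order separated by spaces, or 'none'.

3

i=0 t=3 v=2: → [3,5); WM=3
i=1 t=4 v=6: → [3,6); WM=4
i=2 t=1 v=5: → [1,3); WM=4
i=3 t=0 v=5: DROP (t<4-3); WM=4
i=4 t=4 v=9: → [3,6); WM=4
i=5 t=7 v=7: → [7,9); WM=7
i=6 t=8 v=1: → [7,10); WM=8
i=7 t=9 v=9: → [7,11); WM=9
i=8 t=10 v=5: → [7,12); WM=10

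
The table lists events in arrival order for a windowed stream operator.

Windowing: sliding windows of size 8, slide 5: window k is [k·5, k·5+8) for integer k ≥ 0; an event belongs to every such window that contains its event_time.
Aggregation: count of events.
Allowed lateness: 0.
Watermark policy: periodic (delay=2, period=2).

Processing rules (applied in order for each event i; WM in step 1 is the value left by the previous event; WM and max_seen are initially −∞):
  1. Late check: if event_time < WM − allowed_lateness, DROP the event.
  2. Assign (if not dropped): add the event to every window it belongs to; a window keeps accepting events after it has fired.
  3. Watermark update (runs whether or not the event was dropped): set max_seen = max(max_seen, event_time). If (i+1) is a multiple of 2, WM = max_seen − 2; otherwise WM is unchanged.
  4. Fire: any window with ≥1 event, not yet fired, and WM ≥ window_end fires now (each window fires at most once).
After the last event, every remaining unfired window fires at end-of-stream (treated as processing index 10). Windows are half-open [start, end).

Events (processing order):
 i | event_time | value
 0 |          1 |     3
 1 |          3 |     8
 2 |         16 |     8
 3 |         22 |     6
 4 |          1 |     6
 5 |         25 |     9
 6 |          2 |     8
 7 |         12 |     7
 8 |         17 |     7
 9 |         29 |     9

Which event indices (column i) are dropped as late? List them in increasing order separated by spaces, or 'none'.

i=0 t=1 v=3: → [0,8); WM=−∞
i=1 t=3 v=8: → [0,8); WM=1
i=2 t=16 v=8: → [15,23),[10,18); WM=1
i=3 t=22 v=6: → [20,28),[15,23); WM=20; [0,8) fires=2 [10,18) fires=1
i=4 t=1 v=6: DROP (t<20-0); WM=20
i=5 t=25 v=9: → [25,33),[20,28); WM=23; [15,23) fires=2
i=6 t=2 v=8: DROP (t<23-0); WM=23
i=7 t=12 v=7: DROP (t<23-0); WM=23
i=8 t=17 v=7: DROP (t<23-0); WM=23
i=9 t=29 v=9: → [25,33); WM=27

4 6 7 8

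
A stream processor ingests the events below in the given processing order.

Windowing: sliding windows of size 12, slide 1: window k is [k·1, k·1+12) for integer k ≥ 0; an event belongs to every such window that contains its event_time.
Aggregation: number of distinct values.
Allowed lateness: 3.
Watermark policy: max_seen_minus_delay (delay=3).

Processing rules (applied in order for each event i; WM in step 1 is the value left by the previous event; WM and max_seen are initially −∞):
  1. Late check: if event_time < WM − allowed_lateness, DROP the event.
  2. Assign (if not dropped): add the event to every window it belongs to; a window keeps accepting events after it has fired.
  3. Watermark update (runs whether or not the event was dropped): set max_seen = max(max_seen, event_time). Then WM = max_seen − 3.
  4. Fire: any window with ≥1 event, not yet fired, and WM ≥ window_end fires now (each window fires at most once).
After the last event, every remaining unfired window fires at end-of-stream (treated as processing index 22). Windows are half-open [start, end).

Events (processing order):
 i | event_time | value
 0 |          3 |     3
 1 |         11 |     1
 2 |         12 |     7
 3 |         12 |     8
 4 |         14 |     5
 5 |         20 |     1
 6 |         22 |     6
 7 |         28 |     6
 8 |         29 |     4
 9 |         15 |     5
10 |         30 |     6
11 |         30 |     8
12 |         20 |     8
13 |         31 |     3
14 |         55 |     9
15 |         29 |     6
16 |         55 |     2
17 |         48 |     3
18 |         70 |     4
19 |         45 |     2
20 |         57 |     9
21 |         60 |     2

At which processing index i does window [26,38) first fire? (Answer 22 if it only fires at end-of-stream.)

14

i=0 t=3 v=3: → [3,15),[2,14),[1,13),[0,12); WM=0
i=1 t=11 v=1: → [11,23),[10,22),[9,21),[8,20),[7,19),[6,18),[5,17),[4,16),[3,15),[2,14),[1,13),[0,12); WM=8
i=2 t=12 v=7: → [12,24),[11,23),[10,22),[9,21),[8,20),[7,19),[6,18),[5,17),[4,16),[3,15),[2,14),[1,13); WM=9
i=3 t=12 v=8: → [12,24),[11,23),[10,22),[9,21),[8,20),[7,19),[6,18),[5,17),[4,16),[3,15),[2,14),[1,13); WM=9
i=4 t=14 v=5: → [14,26),[13,25),[12,24),[11,23),[10,22),[9,21),[8,20),[7,19),[6,18),[5,17),[4,16),[3,15); WM=11
i=5 t=20 v=1: → [20,32),[19,31),[18,30),[17,29),[16,28),[15,27),[14,26),[13,25),[12,24),[11,23),[10,22),[9,21); WM=17; [0,12) fires=2 [1,13) fires=4 [2,14) fires=4 [3,15) fires=5 [4,16) fires=4 [5,17) fires=4
i=6 t=22 v=6: → [22,34),[21,33),[20,32),[19,31),[18,30),[17,29),[16,28),[15,27),[14,26),[13,25),[12,24),[11,23); WM=19; [6,18) fires=4 [7,19) fires=4
i=7 t=28 v=6: → [28,40),[27,39),[26,38),[25,37),[24,36),[23,35),[22,34),[21,33),[20,32),[19,31),[18,30),[17,29); WM=25; [8,20) fires=4 [9,21) fires=4 [10,22) fires=4 [11,23) fires=5 [12,24) fires=5 [13,25) fires=3
i=8 t=29 v=4: → [29,41),[28,40),[27,39),[26,38),[25,37),[24,36),[23,35),[22,34),[21,33),[20,32),[19,31),[18,30); WM=26; [14,26) fires=3
i=9 t=15 v=5: DROP (t<26-3); WM=26
i=10 t=30 v=6: → [30,42),[29,41),[28,40),[27,39),[26,38),[25,37),[24,36),[23,35),[22,34),[21,33),[20,32),[19,31); WM=27; [15,27) fires=2
i=11 t=30 v=8: → [30,42),[29,41),[28,40),[27,39),[26,38),[25,37),[24,36),[23,35),[22,34),[21,33),[20,32),[19,31); WM=27
i=12 t=20 v=8: DROP (t<27-3); WM=27
i=13 t=31 v=3: → [31,43),[30,42),[29,41),[28,40),[27,39),[26,38),[25,37),[24,36),[23,35),[22,34),[21,33),[20,32); WM=28; [16,28) fires=2
i=14 t=55 v=9: → [55,67),[54,66),[53,65),[52,64),[51,63),[50,62),[49,61),[48,60),[47,59),[46,58),[45,57),[44,56); WM=52; [17,29) fires=2 [18,30) fires=3 [19,31) fires=4 [20,32) fires=5 [21,33) fires=4 [22,34) fires=4 [23,35) fires=4 [24,36) fires=4 [25,37) fires=4 [26,38) fires=4 [27,39) fires=4 [28,40) fires=4 [29,41) fires=4 [30,42) fires=3 [31,43) fires=1
i=15 t=29 v=6: DROP (t<52-3); WM=52
i=16 t=55 v=2: → [55,67),[54,66),[53,65),[52,64),[51,63),[50,62),[49,61),[48,60),[47,59),[46,58),[45,57),[44,56); WM=52
i=17 t=48 v=3: DROP (t<52-3); WM=52
i=18 t=70 v=4: → [70,82),[69,81),[68,80),[67,79),[66,78),[65,77),[64,76),[63,75),[62,74),[61,73),[60,72),[59,71); WM=67; [44,56) fires=2 [45,57) fires=2 [46,58) fires=2 [47,59) fires=2 [48,60) fires=2 [49,61) fires=2 [50,62) fires=2 [51,63) fires=2 [52,64) fires=2 [53,65) fires=2 [54,66) fires=2 [55,67) fires=2
i=19 t=45 v=2: DROP (t<67-3); WM=67
i=20 t=57 v=9: DROP (t<67-3); WM=67
i=21 t=60 v=2: DROP (t<67-3); WM=67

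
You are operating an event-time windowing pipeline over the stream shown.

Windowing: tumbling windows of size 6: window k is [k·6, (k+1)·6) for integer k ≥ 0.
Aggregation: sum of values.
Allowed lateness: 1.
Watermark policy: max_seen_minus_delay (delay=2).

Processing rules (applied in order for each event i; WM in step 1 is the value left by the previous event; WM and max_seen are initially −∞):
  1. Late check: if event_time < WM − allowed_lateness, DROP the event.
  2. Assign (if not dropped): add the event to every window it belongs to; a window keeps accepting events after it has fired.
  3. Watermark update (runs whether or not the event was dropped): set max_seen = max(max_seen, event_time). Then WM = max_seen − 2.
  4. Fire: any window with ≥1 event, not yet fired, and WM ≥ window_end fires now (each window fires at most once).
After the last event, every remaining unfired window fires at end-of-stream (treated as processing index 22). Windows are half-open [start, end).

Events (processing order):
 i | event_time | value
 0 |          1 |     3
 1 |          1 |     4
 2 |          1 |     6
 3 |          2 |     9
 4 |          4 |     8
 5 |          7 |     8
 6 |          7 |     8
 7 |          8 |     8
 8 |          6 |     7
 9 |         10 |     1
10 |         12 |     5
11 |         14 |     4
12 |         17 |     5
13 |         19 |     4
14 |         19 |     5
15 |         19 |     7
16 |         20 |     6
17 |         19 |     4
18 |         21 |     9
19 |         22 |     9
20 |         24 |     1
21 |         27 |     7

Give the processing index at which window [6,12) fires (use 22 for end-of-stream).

11

i=0 t=1 v=3: → [0,6); WM=-1
i=1 t=1 v=4: → [0,6); WM=-1
i=2 t=1 v=6: → [0,6); WM=-1
i=3 t=2 v=9: → [0,6); WM=0
i=4 t=4 v=8: → [0,6); WM=2
i=5 t=7 v=8: → [6,12); WM=5
i=6 t=7 v=8: → [6,12); WM=5
i=7 t=8 v=8: → [6,12); WM=6; [0,6) fires=30
i=8 t=6 v=7: → [6,12); WM=6
i=9 t=10 v=1: → [6,12); WM=8
i=10 t=12 v=5: → [12,18); WM=10
i=11 t=14 v=4: → [12,18); WM=12; [6,12) fires=32
i=12 t=17 v=5: → [12,18); WM=15
i=13 t=19 v=4: → [18,24); WM=17
i=14 t=19 v=5: → [18,24); WM=17
i=15 t=19 v=7: → [18,24); WM=17
i=16 t=20 v=6: → [18,24); WM=18; [12,18) fires=14
i=17 t=19 v=4: → [18,24); WM=18
i=18 t=21 v=9: → [18,24); WM=19
i=19 t=22 v=9: → [18,24); WM=20
i=20 t=24 v=1: → [24,30); WM=22
i=21 t=27 v=7: → [24,30); WM=25; [18,24) fires=44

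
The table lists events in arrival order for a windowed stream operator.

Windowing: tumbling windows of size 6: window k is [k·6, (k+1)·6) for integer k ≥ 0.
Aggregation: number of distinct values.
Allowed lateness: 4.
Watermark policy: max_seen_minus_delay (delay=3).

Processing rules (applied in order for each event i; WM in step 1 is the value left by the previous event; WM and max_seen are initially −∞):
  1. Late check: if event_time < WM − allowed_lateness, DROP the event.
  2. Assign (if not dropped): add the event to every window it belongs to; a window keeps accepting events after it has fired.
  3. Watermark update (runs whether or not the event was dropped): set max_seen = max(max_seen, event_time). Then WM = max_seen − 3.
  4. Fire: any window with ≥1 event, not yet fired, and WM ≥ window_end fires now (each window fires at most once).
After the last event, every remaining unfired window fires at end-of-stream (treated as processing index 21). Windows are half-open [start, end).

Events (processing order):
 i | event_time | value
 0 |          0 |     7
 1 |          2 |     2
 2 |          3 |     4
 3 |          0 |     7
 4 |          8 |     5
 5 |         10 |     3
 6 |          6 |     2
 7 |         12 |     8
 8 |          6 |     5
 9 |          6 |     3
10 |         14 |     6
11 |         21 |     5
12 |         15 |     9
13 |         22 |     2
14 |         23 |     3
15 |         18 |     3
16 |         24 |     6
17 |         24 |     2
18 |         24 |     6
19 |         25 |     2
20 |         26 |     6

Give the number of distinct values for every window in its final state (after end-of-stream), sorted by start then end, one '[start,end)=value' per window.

i=0 t=0 v=7: → [0,6); WM=-3
i=1 t=2 v=2: → [0,6); WM=-1
i=2 t=3 v=4: → [0,6); WM=0
i=3 t=0 v=7: → [0,6); WM=0
i=4 t=8 v=5: → [6,12); WM=5
i=5 t=10 v=3: → [6,12); WM=7; [0,6) fires=3
i=6 t=6 v=2: → [6,12); WM=7
i=7 t=12 v=8: → [12,18); WM=9
i=8 t=6 v=5: → [6,12); WM=9
i=9 t=6 v=3: → [6,12); WM=9
i=10 t=14 v=6: → [12,18); WM=11
i=11 t=21 v=5: → [18,24); WM=18; [6,12) fires=3 [12,18) fires=2
i=12 t=15 v=9: → [12,18); WM=18
i=13 t=22 v=2: → [18,24); WM=19
i=14 t=23 v=3: → [18,24); WM=20
i=15 t=18 v=3: → [18,24); WM=20
i=16 t=24 v=6: → [24,30); WM=21
i=17 t=24 v=2: → [24,30); WM=21
i=18 t=24 v=6: → [24,30); WM=21
i=19 t=25 v=2: → [24,30); WM=22
i=20 t=26 v=6: → [24,30); WM=23

[0,6)=3 [6,12)=3 [12,18)=3 [18,24)=3 [24,30)=2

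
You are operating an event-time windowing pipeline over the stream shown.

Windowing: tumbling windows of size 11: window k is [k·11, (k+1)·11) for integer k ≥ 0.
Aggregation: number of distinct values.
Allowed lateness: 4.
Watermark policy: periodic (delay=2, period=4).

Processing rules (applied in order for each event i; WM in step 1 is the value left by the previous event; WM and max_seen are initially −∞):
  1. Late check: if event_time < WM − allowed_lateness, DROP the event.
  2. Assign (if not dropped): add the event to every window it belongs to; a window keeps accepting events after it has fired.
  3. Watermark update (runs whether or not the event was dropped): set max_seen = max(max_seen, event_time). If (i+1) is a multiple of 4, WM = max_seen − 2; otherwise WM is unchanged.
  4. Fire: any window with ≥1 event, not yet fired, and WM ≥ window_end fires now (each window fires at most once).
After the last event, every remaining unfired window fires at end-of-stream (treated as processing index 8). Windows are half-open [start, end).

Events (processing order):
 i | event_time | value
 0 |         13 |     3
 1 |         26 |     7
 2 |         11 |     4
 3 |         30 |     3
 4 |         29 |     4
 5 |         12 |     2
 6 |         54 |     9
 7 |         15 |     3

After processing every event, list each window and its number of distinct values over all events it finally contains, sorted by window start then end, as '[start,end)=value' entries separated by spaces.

[11,22)=2 [22,33)=3 [44,55)=1

i=0 t=13 v=3: → [11,22); WM=−∞
i=1 t=26 v=7: → [22,33); WM=−∞
i=2 t=11 v=4: → [11,22); WM=−∞
i=3 t=30 v=3: → [22,33); WM=28; [11,22) fires=2
i=4 t=29 v=4: → [22,33); WM=28
i=5 t=12 v=2: DROP (t<28-4); WM=28
i=6 t=54 v=9: → [44,55); WM=28
i=7 t=15 v=3: DROP (t<28-4); WM=52; [22,33) fires=3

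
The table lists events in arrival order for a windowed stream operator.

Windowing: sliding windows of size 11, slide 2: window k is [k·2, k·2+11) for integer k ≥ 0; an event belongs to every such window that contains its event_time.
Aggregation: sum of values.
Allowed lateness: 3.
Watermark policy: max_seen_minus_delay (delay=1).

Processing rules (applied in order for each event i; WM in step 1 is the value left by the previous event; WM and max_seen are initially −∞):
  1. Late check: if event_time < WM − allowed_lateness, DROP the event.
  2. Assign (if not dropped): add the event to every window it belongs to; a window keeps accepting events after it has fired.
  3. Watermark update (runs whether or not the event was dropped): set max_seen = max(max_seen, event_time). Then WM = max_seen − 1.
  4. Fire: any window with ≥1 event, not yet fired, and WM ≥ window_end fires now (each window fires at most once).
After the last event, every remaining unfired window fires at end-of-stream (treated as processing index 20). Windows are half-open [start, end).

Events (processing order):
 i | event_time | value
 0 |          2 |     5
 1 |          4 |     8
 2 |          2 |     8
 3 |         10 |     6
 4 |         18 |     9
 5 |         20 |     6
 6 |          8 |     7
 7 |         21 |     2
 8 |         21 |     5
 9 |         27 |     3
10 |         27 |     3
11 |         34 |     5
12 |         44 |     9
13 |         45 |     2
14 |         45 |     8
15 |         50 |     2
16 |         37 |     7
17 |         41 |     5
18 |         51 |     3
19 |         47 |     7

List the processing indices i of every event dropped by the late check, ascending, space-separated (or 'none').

i=0 t=2 v=5: → [2,13),[0,11); WM=1
i=1 t=4 v=8: → [4,15),[2,13),[0,11); WM=3
i=2 t=2 v=8: → [2,13),[0,11); WM=3
i=3 t=10 v=6: → [10,21),[8,19),[6,17),[4,15),[2,13),[0,11); WM=9
i=4 t=18 v=9: → [18,29),[16,27),[14,25),[12,23),[10,21),[8,19); WM=17; [0,11) fires=27 [2,13) fires=27 [4,15) fires=14 [6,17) fires=6
i=5 t=20 v=6: → [20,31),[18,29),[16,27),[14,25),[12,23),[10,21); WM=19; [8,19) fires=15
i=6 t=8 v=7: DROP (t<19-3); WM=19
i=7 t=21 v=2: → [20,31),[18,29),[16,27),[14,25),[12,23); WM=20
i=8 t=21 v=5: → [20,31),[18,29),[16,27),[14,25),[12,23); WM=20
i=9 t=27 v=3: → [26,37),[24,35),[22,33),[20,31),[18,29); WM=26; [10,21) fires=21 [12,23) fires=22 [14,25) fires=22
i=10 t=27 v=3: → [26,37),[24,35),[22,33),[20,31),[18,29); WM=26
i=11 t=34 v=5: → [34,45),[32,43),[30,41),[28,39),[26,37),[24,35); WM=33; [16,27) fires=22 [18,29) fires=28 [20,31) fires=19 [22,33) fires=6
i=12 t=44 v=9: → [44,55),[42,53),[40,51),[38,49),[36,47),[34,45); WM=43; [24,35) fires=11 [26,37) fires=11 [28,39) fires=5 [30,41) fires=5 [32,43) fires=5
i=13 t=45 v=2: → [44,55),[42,53),[40,51),[38,49),[36,47); WM=44
i=14 t=45 v=8: → [44,55),[42,53),[40,51),[38,49),[36,47); WM=44
i=15 t=50 v=2: → [50,61),[48,59),[46,57),[44,55),[42,53),[40,51); WM=49; [34,45) fires=14 [36,47) fires=19 [38,49) fires=19
i=16 t=37 v=7: DROP (t<49-3); WM=49
i=17 t=41 v=5: DROP (t<49-3); WM=49
i=18 t=51 v=3: → [50,61),[48,59),[46,57),[44,55),[42,53); WM=50
i=19 t=47 v=7: → [46,57),[44,55),[42,53),[40,51),[38,49); WM=50

6 16 17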